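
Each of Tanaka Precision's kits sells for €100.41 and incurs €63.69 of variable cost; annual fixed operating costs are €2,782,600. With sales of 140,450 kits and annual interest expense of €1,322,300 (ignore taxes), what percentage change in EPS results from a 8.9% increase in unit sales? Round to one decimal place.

+43.6%

Total contribution margin = 140,450 × €36.72 = €5,157,324.00.
Subtracting fixed costs: EBIT = €5,157,324.00 − €2,782,600 = €2,374,724.00.
Interest = €1,322,300.00, so EBIT − I = €1,052,424.00.
Degree of combined leverage = contribution ÷ (EBIT − I) = €5,157,324.00 ÷ €1,052,424.00 = 4.9004.
%ΔEPS = DCL × %ΔSales = 4.9004 × +8.9% = +43.6%.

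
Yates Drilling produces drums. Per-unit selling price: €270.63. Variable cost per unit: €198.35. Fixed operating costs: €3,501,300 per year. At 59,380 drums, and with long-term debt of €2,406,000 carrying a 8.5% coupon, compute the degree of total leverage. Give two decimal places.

7.32

Contribution at this volume is 59,380 × €72.28 = €4,291,986.40.
Subtracting fixed costs: EBIT = €4,291,986.40 − €3,501,300 = €790,686.40. Interest = €204,510.00.
DOL = €4,291,986.40 ÷ €790,686.40 = 5.4282; DFL = €790,686.40 ÷ €586,176.40 = 1.3489.
Combined leverage = 5.4282 × 1.3489 = 7.3221.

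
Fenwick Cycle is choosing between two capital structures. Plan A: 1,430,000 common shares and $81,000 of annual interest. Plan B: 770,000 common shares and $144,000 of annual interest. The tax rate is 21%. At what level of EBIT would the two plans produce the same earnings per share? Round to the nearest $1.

At indifference, (EBIT − 81,000)(1 − t)/1,430,000 = (EBIT − 144,000)(1 − t)/770,000.
The (1 − t) factor cancels: (EBIT − 81,000) × 770,000 = (EBIT − 144,000) × 1,430,000.
EBIT × (1,430,000 − 770,000) = 144,000 × 1,430,000 − 81,000 × 770,000 = 143,550,000,000, so EBIT = 143,550,000,000 ÷ 660,000 = 217,500.00.

$217,500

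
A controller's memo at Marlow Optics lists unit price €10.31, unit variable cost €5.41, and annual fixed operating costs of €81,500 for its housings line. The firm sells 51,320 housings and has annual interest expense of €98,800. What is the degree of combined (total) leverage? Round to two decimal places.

3.53

Contribution at this volume is 51,320 × €4.90 = €251,468.00.
Operating income = contribution − fixed costs = €251,468.00 − €81,500 = €169,968.00. Interest = €98,800.00.
DOL = €251,468.00 ÷ €169,968.00 = 1.4795; DFL = €169,968.00 ÷ €71,168.00 = 2.3883.
DCL = DOL × DFL = 1.4795 × 2.3883 = 3.5335.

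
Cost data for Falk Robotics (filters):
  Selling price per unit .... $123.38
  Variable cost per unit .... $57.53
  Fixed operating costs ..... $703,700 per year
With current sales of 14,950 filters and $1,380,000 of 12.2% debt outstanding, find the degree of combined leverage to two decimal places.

Contribution at this volume is 14,950 × $65.85 = $984,457.50.
Subtracting fixed costs: EBIT = $984,457.50 − $703,700 = $280,757.50. Interest = $168,360.00.
DOL = $984,457.50 ÷ $280,757.50 = 3.5064; DFL = $280,757.50 ÷ $112,397.50 = 2.4979.
Combined leverage = 3.5064 × 2.4979 = 8.7586.

8.76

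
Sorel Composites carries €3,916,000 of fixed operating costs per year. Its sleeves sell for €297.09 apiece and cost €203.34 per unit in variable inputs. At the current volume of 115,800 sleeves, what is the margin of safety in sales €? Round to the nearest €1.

€21,993,375

Unit CM = price − variable cost = €297.09 − €203.34 = €93.75. Break-even units = €3,916,000 ÷ €93.75 = 41,770.67; break-even revenue = 41,770.67 × €297.09 = €12,409,647.36.
Current sales = 115,800 × €297.09 = €34,403,022.00.
Margin of safety = €34,403,022.00 − €12,409,647.36 = €21,993,375.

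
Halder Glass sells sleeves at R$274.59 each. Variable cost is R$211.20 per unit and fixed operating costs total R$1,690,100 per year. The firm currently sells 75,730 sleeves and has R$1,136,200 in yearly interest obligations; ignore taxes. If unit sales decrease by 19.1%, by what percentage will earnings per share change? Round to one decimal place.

Total contribution margin = 75,730 × R$63.39 = R$4,800,524.70.
EBIT = R$4,800,524.70 − R$1,690,100 = R$3,110,424.70.
Interest = R$1,136,200.00, so EBIT − I = R$1,974,224.70.
Degree of combined leverage = contribution ÷ (EBIT − I) = R$4,800,524.70 ÷ R$1,974,224.70 = 2.4316.
%ΔEPS = DCL × %ΔSales = 2.4316 × -19.1% = -46.4%.

-46.4%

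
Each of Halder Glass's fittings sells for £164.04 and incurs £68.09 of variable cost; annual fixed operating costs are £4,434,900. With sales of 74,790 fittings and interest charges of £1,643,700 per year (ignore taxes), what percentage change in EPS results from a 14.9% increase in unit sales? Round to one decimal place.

+97.4%

Total contribution margin = 74,790 × £95.95 = £7,176,100.50.
Operating income = contribution − fixed costs = £7,176,100.50 − £4,434,900 = £2,741,200.50.
Interest = £1,643,700.00, so EBIT − I = £1,097,500.50.
DCL = total CM / (EBIT − I) = £7,176,100.50 / £1,097,500.50 = 6.5386.
%ΔEPS = DCL × %ΔSales = 6.5386 × +14.9% = +97.4%.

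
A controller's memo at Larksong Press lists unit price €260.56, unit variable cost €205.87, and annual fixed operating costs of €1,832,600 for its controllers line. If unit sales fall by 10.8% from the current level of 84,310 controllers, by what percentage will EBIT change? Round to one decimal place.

-17.9%

Total contribution margin = 84,310 × €54.69 = €4,610,913.90.
Operating income = contribution − fixed costs = €4,610,913.90 − €1,832,600 = €2,778,313.90.
Degree of operating leverage = €4,610,913.90 / €2,778,313.90 = 1.6596.
So EBIT moves 1.6596 × (-10.8%) = -17.9%.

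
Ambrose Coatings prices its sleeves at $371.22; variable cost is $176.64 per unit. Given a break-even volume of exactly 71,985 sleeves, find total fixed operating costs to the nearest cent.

Each unit contributes $371.22 − $176.64 = $194.58.
Since BE = FC / CM, FC = 71,985 × $194.58 = $14,006,841.30.

$14,006,841.30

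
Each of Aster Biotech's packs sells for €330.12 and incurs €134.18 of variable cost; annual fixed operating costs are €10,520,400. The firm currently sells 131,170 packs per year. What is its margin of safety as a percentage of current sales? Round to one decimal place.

59.1%

Unit CM = price − variable cost = €330.12 − €134.18 = €195.94. Break-even units = €10,520,400 ÷ €195.94 = 53,691.95; break-even revenue = 53,691.95 × €330.12 = €17,724,785.38.
Actual sales revenue = 131,170 × €330.12 = €43,301,840.40.
Margin of safety = (€43,301,840.40 − €17,724,785.38) ÷ €43,301,840.40 = 59.1%.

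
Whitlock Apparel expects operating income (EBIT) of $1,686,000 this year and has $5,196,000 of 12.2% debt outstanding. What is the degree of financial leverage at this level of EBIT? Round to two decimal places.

1.60

Annual interest charges come to $633,912.00.
DFL = EBIT ÷ (EBIT − I) = $1,686,000 ÷ ($1,686,000 − $633,912.00) = $1,686,000 ÷ $1,052,088.00 = 1.6025.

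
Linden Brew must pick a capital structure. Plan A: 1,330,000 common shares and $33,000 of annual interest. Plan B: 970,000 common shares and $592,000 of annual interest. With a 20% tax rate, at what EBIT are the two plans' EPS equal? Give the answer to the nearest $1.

$2,098,194

Set EPS_A = EPS_B: (EBIT − $33,000)(1 − 0.20) ÷ 1,330,000 = (EBIT − $592,000)(1 − 0.20) ÷ 970,000.
The (1 − t) factor cancels: (EBIT − 33,000) × 970,000 = (EBIT − 592,000) × 1,330,000.
Solving, EBIT = (592,000·1,330,000 − 33,000·970,000) / (1,330,000 − 970,000) = 755,350,000,000 / 360,000 = 2,098,194.44.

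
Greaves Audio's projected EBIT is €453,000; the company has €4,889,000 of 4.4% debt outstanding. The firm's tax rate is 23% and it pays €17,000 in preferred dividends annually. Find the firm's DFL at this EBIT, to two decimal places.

Interest = €215,116.00.
Pre-tax preferred-dividend burden = €17,000 ÷ (1 − 0.23) = €22,077.92.
DFL = EBIT ÷ [EBIT − I − D_p/(1−t)] = €453,000 ÷ [€453,000 − €215,116.00 − €22,077.92] = €453,000 ÷ €215,806.08 = 2.0991.

2.10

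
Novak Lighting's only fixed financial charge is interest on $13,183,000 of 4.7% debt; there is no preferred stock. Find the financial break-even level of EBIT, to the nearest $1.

$619,601

Annual interest = 4.7% × $13,183,000 = $619,601.00.
With no preferred dividends, EPS = 0 when EBIT exactly covers interest, so the financial break-even EBIT is $619,601.00.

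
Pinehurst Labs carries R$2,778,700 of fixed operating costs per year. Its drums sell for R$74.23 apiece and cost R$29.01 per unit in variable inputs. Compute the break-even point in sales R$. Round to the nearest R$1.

CM per unit = R$74.23 − R$29.01 = R$45.22; CM ratio = R$45.22 / R$74.23 = 0.6092.
Break-even sales = FC ÷ CM ratio = R$2,778,700 × R$74.23 / R$45.22 = R$4,561,320.

R$4,561,320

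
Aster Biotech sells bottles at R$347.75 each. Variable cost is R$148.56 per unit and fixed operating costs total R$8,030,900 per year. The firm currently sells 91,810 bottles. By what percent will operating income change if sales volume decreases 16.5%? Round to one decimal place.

Total contribution margin = 91,810 × R$199.19 = R$18,287,633.90.
EBIT = R$18,287,633.90 − R$8,030,900 = R$10,256,733.90.
DOL = contribution ÷ EBIT = R$18,287,633.90 ÷ R$10,256,733.90 = 1.7830.
So EBIT moves 1.7830 × (-16.5%) = -29.4%.

-29.4%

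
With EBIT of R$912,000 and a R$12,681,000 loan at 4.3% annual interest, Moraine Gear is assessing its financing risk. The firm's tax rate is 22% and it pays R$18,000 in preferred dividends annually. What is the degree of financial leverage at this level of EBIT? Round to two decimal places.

Annual interest charges come to R$545,283.00.
Pre-tax preferred-dividend burden = R$18,000 ÷ (1 − 0.22) = R$23,076.92.
DFL = EBIT ÷ [EBIT − I − D_p/(1−t)] = R$912,000 ÷ [R$912,000 − R$545,283.00 − R$23,076.92] = R$912,000 ÷ R$343,640.08 = 2.6539.

2.65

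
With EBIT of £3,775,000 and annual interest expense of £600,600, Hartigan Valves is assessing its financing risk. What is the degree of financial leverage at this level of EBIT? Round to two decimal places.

1.19

Annual interest charges come to £600,600.00.
Degree of financial leverage = EBIT / (EBIT − interest) = £3,775,000 / £3,174,400.00 = 1.1892.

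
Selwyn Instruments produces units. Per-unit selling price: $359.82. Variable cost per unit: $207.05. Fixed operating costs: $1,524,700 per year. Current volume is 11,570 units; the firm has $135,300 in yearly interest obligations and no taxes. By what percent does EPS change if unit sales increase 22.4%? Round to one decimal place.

Contribution at this volume is 11,570 × $152.77 = $1,767,548.90.
Operating income = contribution − fixed costs = $1,767,548.90 − $1,524,700 = $242,848.90.
Interest = $135,300.00, so EBIT − I = $107,548.90.
Degree of combined leverage = contribution ÷ (EBIT − I) = $1,767,548.90 ÷ $107,548.90 = 16.4348.
%ΔEPS = DCL × %ΔSales = 16.4348 × +22.4% = +368.1%.

+368.1%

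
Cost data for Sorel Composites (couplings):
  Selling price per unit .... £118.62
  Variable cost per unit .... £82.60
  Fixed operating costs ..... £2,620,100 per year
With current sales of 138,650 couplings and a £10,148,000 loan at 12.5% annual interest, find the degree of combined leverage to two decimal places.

4.52

Total contribution margin = 138,650 × £36.02 = £4,994,173.00.
Operating income = contribution − fixed costs = £4,994,173.00 − £2,620,100 = £2,374,073.00. Interest = £1,268,500.00, so EBIT − I = £1,105,573.00.
DCL = contribution ÷ (EBIT − I) = £4,994,173.00 ÷ £1,105,573.00 = 4.5173.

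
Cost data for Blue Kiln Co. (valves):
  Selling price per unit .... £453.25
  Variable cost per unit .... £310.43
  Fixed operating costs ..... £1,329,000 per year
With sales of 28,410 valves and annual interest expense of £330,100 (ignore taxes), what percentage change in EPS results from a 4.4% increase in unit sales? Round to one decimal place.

+7.4%

At 28,410 units, contribution = 28,410 × £142.82 = £4,057,516.20.
EBIT = £4,057,516.20 − £1,329,000 = £2,728,516.20.
After interest of £330,100.00, pre-tax earnings = £2,398,416.20.
DCL = total CM / (EBIT − I) = £4,057,516.20 / £2,398,416.20 = 1.6917.
%ΔEPS = DCL × %ΔSales = 1.6917 × +4.4% = +7.4%.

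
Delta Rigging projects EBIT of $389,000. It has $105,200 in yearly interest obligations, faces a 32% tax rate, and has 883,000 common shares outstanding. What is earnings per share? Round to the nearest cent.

$0.22

Interest = $105,200.00, so EBT = $389,000 − $105,200.00 = $283,800.00.
After tax at 32%: net income = $283,800.00 × 0.68 = $192,984.00.
EPS = $192,984.00 ÷ 883,000 = $0.22.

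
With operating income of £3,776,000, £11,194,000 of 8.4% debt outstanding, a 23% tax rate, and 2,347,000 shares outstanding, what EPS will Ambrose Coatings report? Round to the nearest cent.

£0.93

Pre-tax income = £3,776,000 − £940,296.00 = £2,835,704.00.
After tax at 23%: net income = £2,835,704.00 × 0.77 = £2,183,492.08.
Per share: £2,183,492.08 / 2,347,000 shares = £0.93.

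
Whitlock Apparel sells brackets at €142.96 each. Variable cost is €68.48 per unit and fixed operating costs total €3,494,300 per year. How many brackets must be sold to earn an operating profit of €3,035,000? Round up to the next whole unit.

87,666 brackets

Each unit contributes €142.96 − €68.48 = €74.48.
Units = (FC + target) / CM = (€3,494,300 + €3,035,000) / €74.48 = 87,665.15, so 87,666 brackets.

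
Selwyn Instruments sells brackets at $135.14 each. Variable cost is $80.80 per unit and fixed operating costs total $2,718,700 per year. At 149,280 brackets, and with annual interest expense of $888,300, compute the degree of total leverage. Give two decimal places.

Total contribution margin = 149,280 × $54.34 = $8,111,875.20.
Operating income = contribution − fixed costs = $8,111,875.20 − $2,718,700 = $5,393,175.20. Interest = $888,300.00.
DOL = $8,111,875.20 ÷ $5,393,175.20 = 1.5041; DFL = $5,393,175.20 ÷ $4,504,875.20 = 1.1972.
Combined leverage = 1.5041 × 1.1972 = 1.8007.

1.80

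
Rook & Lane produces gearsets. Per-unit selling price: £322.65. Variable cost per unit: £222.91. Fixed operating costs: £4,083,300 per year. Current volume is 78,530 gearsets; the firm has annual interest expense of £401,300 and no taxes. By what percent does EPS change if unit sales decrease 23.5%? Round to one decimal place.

Contribution at this volume is 78,530 × £99.74 = £7,832,582.20.
Subtracting fixed costs: EBIT = £7,832,582.20 − £4,083,300 = £3,749,282.20.
After interest of £401,300.00, pre-tax earnings = £3,347,982.20.
Degree of combined leverage = contribution ÷ (EBIT − I) = £7,832,582.20 ÷ £3,347,982.20 = 2.3395.
EPS therefore changes by 2.3395 × (-23.5%) = -55.0%.

-55.0%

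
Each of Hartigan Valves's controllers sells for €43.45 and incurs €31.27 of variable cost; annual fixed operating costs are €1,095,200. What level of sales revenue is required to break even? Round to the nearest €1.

CM per unit = €43.45 − €31.27 = €12.18; CM ratio = €12.18 / €43.45 = 0.2803.
Break-even sales = FC ÷ CM ratio = €1,095,200 × €43.45 / €12.18 = €3,906,933.

€3,906,933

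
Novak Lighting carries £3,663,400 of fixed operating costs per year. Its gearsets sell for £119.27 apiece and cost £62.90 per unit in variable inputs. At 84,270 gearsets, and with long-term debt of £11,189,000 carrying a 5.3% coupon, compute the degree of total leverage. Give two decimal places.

Contribution at this volume is 84,270 × £56.37 = £4,750,299.90.
Subtracting fixed costs: EBIT = £4,750,299.90 − £3,663,400 = £1,086,899.90. Interest = £593,017.00.
DOL = £4,750,299.90 ÷ £1,086,899.90 = 4.3705; DFL = £1,086,899.90 ÷ £493,882.90 = 2.2007.
DCL = DOL × DFL = 4.3705 × 2.2007 = 9.6182.

9.62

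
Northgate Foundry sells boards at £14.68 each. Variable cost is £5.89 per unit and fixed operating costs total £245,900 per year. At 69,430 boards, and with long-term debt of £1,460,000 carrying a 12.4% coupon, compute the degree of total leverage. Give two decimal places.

Total contribution margin = 69,430 × £8.79 = £610,289.70.
Operating income = contribution − fixed costs = £610,289.70 − £245,900 = £364,389.70. Interest = £181,040.00.
DOL = £610,289.70 ÷ £364,389.70 = 1.6748; DFL = £364,389.70 ÷ £183,349.70 = 1.9874.
Combined leverage = 1.6748 × 1.9874 = 3.3285.

3.33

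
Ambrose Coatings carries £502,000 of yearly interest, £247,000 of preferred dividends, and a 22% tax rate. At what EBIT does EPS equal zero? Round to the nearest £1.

£818,667

Preferred dividends are paid after tax, so their pre-tax equivalent is £247,000 ÷ (1 − 0.22) = £316,666.67.
EPS = 0 when EBIT covers interest plus the pre-tax preferred burden: £502,000 + £316,666.67 = £818,666.67.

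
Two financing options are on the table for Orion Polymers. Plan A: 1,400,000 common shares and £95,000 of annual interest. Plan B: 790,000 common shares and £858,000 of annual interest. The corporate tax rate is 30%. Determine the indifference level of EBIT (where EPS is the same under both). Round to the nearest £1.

At indifference, (EBIT − 95,000)(1 − t)/1,400,000 = (EBIT − 858,000)(1 − t)/790,000.
Cancelling (1 − t) and cross-multiplying: 790,000·(EBIT − 95,000) = 1,400,000·(EBIT − 858,000).
Solving, EBIT = (858,000·1,400,000 − 95,000·790,000) / (1,400,000 − 790,000) = 1,126,150,000,000 / 610,000 = 1,846,147.54.

£1,846,148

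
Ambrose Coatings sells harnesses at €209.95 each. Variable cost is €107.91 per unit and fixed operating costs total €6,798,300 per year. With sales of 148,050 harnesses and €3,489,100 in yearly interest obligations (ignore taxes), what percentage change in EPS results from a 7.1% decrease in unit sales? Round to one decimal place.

-22.3%

Contribution at this volume is 148,050 × €102.04 = €15,107,022.00.
Subtracting fixed costs: EBIT = €15,107,022.00 − €6,798,300 = €8,308,722.00.
Interest = €3,489,100.00, so EBIT − I = €4,819,622.00.
DCL = total CM / (EBIT − I) = €15,107,022.00 / €4,819,622.00 = 3.1345.
EPS therefore changes by 3.1345 × (-7.1%) = -22.3%.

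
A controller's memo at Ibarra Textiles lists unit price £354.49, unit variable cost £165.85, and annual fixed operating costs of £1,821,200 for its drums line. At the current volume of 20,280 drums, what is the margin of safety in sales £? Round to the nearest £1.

Unit CM = price − variable cost = £354.49 − £165.85 = £188.64. Break-even units = £1,821,200 ÷ £188.64 = 9,654.37; break-even revenue = 9,654.37 × £354.49 = £3,422,376.95.
Current sales = 20,280 × £354.49 = £7,189,057.20.
Margin of safety = £7,189,057.20 − £3,422,376.95 = £3,766,680.

£3,766,680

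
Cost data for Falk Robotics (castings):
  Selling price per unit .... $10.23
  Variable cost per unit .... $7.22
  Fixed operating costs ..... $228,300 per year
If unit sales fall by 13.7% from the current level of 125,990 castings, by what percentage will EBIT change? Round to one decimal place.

-34.4%

At 125,990 units, contribution = 125,990 × $3.01 = $379,229.90.
EBIT = $379,229.90 − $228,300 = $150,929.90.
DOL = contribution ÷ EBIT = $379,229.90 ÷ $150,929.90 = 2.5126.
Operating income changes by 2.5126 × -13.7% = -34.4%.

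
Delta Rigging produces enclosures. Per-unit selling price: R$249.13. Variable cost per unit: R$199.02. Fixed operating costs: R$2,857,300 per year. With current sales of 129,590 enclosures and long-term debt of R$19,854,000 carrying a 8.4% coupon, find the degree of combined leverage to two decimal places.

3.30

Contribution at this volume is 129,590 × R$50.11 = R$6,493,754.90.
Operating income = contribution − fixed costs = R$6,493,754.90 − R$2,857,300 = R$3,636,454.90. Interest = R$1,667,736.00, so EBIT − I = R$1,968,718.90.
DCL = contribution ÷ (EBIT − I) = R$6,493,754.90 ÷ R$1,968,718.90 = 3.2985.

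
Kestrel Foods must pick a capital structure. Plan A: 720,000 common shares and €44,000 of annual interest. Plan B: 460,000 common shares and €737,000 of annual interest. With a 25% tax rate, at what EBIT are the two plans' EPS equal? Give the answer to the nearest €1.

At indifference, (EBIT − 44,000)(1 − t)/720,000 = (EBIT − 737,000)(1 − t)/460,000.
The (1 − t) factor cancels: (EBIT − 44,000) × 460,000 = (EBIT − 737,000) × 720,000.
EBIT × (720,000 − 460,000) = 737,000 × 720,000 − 44,000 × 460,000 = 510,400,000,000, so EBIT = 510,400,000,000 ÷ 260,000 = 1,963,076.92.

€1,963,077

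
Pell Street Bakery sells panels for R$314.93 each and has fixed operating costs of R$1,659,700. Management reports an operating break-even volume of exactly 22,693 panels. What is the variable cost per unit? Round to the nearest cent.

R$241.79

At break-even, FC = Q × (P − VC), so P − VC = R$1,659,700 ÷ 22,693 = R$73.1371.
Variable cost per unit = R$314.93 − R$73.1371 = R$241.79.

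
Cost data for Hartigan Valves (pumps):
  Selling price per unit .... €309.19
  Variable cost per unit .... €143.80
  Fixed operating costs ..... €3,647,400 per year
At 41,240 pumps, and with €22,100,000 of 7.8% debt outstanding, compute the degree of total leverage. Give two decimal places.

Contribution at this volume is 41,240 × €165.39 = €6,820,683.60.
EBIT = €6,820,683.60 − €3,647,400 = €3,173,283.60. Interest = €1,723,800.00, so EBIT − I = €1,449,483.60.
Degree of total leverage = total CM / (EBIT − interest) = €6,820,683.60 / €1,449,483.60 = 4.7056.

4.71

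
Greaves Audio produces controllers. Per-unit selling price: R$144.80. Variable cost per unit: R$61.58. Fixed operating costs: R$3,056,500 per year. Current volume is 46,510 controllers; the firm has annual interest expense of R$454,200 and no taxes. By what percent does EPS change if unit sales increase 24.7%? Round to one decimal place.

Total contribution margin = 46,510 × R$83.22 = R$3,870,562.20.
EBIT = R$3,870,562.20 − R$3,056,500 = R$814,062.20.
Interest = R$454,200.00, so EBIT − I = R$359,862.20.
DCL = total CM / (EBIT − I) = R$3,870,562.20 / R$359,862.20 = 10.7557.
EPS therefore changes by 10.7557 × (+24.7%) = +265.7%.

+265.7%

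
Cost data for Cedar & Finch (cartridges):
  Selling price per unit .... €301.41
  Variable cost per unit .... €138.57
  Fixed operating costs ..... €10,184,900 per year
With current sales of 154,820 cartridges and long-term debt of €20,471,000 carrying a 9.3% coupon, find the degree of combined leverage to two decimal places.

1.92

Contribution at this volume is 154,820 × €162.84 = €25,210,888.80.
EBIT = €25,210,888.80 − €10,184,900 = €15,025,988.80. Interest = €1,903,803.00, so EBIT − I = €13,122,185.80.
Degree of total leverage = total CM / (EBIT − interest) = €25,210,888.80 / €13,122,185.80 = 1.9212.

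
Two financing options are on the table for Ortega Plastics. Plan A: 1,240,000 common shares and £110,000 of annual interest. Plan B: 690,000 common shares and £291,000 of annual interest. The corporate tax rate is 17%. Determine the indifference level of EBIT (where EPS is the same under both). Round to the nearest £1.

Set EPS_A = EPS_B: (EBIT − £110,000)(1 − 0.17) ÷ 1,240,000 = (EBIT − £291,000)(1 − 0.17) ÷ 690,000.
The (1 − t) factor cancels: (EBIT − 110,000) × 690,000 = (EBIT − 291,000) × 1,240,000.
EBIT × (1,240,000 − 690,000) = 291,000 × 1,240,000 − 110,000 × 690,000 = 284,940,000,000, so EBIT = 284,940,000,000 ÷ 550,000 = 518,072.73.

£518,073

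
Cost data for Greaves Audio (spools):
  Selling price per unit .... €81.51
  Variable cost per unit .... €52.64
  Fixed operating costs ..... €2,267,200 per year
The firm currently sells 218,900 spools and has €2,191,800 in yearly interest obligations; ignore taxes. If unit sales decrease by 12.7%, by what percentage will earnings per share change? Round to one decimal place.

-43.1%

Contribution at this volume is 218,900 × €28.87 = €6,319,643.00.
Subtracting fixed costs: EBIT = €6,319,643.00 − €2,267,200 = €4,052,443.00.
Interest = €2,191,800.00, so EBIT − I = €1,860,643.00.
DCL = total CM / (EBIT − I) = €6,319,643.00 / €1,860,643.00 = 3.3965.
EPS therefore changes by 3.3965 × (-12.7%) = -43.1%.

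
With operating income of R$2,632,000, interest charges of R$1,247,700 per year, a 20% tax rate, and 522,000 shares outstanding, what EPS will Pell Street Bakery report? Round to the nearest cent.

Interest = R$1,247,700.00, so EBT = R$2,632,000 − R$1,247,700.00 = R$1,384,300.00.
After tax at 20%: net income = R$1,384,300.00 × 0.80 = R$1,107,440.00.
EPS = R$1,107,440.00 ÷ 522,000 = R$2.12.

R$2.12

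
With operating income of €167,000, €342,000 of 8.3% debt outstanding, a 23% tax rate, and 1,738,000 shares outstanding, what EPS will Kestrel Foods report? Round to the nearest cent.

€0.06

Pre-tax income = €167,000 − €28,386.00 = €138,614.00.
Net income = €138,614.00 × (1 − 0.23) = €106,732.78.
EPS = €106,732.78 ÷ 1,738,000 = €0.06.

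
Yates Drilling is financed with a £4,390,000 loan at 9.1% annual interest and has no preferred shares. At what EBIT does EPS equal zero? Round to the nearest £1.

£399,490

Annual interest = 9.1% × £4,390,000 = £399,490.00.
Without preferred stock the financial break-even is simply EBIT = interest = £399,490.00.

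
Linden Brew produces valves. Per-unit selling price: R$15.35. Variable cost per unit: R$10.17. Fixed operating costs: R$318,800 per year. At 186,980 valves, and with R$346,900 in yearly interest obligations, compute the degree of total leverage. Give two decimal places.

Contribution at this volume is 186,980 × R$5.18 = R$968,556.40.
EBIT = R$968,556.40 − R$318,800 = R$649,756.40. Interest = R$346,900.00.
DOL = R$968,556.40 ÷ R$649,756.40 = 1.4906; DFL = R$649,756.40 ÷ R$302,856.40 = 2.1454.
DCL = DOL × DFL = 1.4906 × 2.1454 = 3.1979.

3.20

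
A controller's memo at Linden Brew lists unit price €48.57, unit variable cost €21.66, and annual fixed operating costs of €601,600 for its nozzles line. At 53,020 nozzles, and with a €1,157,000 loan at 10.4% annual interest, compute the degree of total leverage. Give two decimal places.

2.02

Total contribution margin = 53,020 × €26.91 = €1,426,768.20.
Operating income = contribution − fixed costs = €1,426,768.20 − €601,600 = €825,168.20. Interest = €120,328.00, so EBIT − I = €704,840.20.
DCL = contribution ÷ (EBIT − I) = €1,426,768.20 ÷ €704,840.20 = 2.0242.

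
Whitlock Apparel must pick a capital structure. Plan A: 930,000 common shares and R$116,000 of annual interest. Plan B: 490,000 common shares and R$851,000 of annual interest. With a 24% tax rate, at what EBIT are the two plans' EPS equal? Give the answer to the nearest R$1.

R$1,669,523

Set EPS_A = EPS_B: (EBIT − R$116,000)(1 − 0.24) ÷ 930,000 = (EBIT − R$851,000)(1 − 0.24) ÷ 490,000.
The (1 − t) factor cancels: (EBIT − 116,000) × 490,000 = (EBIT − 851,000) × 930,000.
Solving, EBIT = (851,000·930,000 − 116,000·490,000) / (930,000 − 490,000) = 734,590,000,000 / 440,000 = 1,669,522.73.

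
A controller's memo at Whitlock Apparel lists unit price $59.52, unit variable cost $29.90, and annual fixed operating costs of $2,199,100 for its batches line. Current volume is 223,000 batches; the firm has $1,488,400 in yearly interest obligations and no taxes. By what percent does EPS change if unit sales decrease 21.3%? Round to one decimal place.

-48.2%

Total contribution margin = 223,000 × $29.62 = $6,605,260.00.
EBIT = $6,605,260.00 − $2,199,100 = $4,406,160.00.
Interest = $1,488,400.00, so EBIT − I = $2,917,760.00.
DCL = total CM / (EBIT − I) = $6,605,260.00 / $2,917,760.00 = 2.2638.
%ΔEPS = DCL × %ΔSales = 2.2638 × -21.3% = -48.2%.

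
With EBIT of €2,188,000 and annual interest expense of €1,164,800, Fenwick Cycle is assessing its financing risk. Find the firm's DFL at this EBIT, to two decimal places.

Annual interest charges come to €1,164,800.00.
DFL = EBIT ÷ (EBIT − I) = €2,188,000 ÷ (€2,188,000 − €1,164,800.00) = €2,188,000 ÷ €1,023,200.00 = 2.1384.

2.14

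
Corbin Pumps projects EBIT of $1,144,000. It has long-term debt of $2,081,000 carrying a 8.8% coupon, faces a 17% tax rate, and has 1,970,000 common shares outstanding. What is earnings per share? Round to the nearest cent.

Pre-tax income = $1,144,000 − $183,128.00 = $960,872.00.
After tax at 17%: net income = $960,872.00 × 0.83 = $797,523.76.
Per share: $797,523.76 / 1,970,000 shares = $0.40.

$0.40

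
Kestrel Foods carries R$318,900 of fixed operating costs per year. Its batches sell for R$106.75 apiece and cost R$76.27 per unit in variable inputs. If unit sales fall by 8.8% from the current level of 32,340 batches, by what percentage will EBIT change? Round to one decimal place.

Contribution at this volume is 32,340 × R$30.48 = R$985,723.20.
EBIT = R$985,723.20 − R$318,900 = R$666,823.20.
So DOL = total CM / EBIT = R$985,723.20 / R$666,823.20 = 1.4782.
Operating income changes by 1.4782 × -8.8% = -13.0%.

-13.0%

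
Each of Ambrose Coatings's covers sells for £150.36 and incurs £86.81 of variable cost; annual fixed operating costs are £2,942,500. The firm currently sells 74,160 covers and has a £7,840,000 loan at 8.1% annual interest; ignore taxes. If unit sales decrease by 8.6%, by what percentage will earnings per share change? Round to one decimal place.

Contribution at this volume is 74,160 × £63.55 = £4,712,868.00.
EBIT = £4,712,868.00 − £2,942,500 = £1,770,368.00.
After interest of £635,040.00, pre-tax earnings = £1,135,328.00.
DCL = total CM / (EBIT − I) = £4,712,868.00 / £1,135,328.00 = 4.1511.
EPS therefore changes by 4.1511 × (-8.6%) = -35.7%.

-35.7%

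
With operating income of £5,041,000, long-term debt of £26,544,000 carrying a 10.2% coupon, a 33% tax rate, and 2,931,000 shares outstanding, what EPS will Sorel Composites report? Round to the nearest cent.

£0.53

Pre-tax income = £5,041,000 − £2,707,488.00 = £2,333,512.00.
Net income = £2,333,512.00 × (1 − 0.33) = £1,563,453.04.
Per share: £1,563,453.04 / 2,931,000 shares = £0.53.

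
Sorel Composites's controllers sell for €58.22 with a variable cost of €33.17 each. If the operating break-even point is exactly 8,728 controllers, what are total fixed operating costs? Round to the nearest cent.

Unit CM = price − variable cost = €58.22 − €33.17 = €25.05.
Since BE = FC / CM, FC = 8,728 × €25.05 = €218,636.40.

€218,636.40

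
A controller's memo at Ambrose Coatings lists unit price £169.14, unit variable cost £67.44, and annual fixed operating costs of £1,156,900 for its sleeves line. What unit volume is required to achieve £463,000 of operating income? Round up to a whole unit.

Unit CM = price − variable cost = £169.14 − £67.44 = £101.70.
Required volume = (fixed costs + target profit) ÷ CM = (£1,156,900 + £463,000) ÷ £101.70 = 15,928.22, so 15,929 sleeves.

15,929 sleeves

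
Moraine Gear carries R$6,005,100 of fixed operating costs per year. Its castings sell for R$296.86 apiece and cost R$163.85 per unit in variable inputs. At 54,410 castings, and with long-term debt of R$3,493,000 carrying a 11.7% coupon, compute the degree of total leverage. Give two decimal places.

8.79

Contribution at this volume is 54,410 × R$133.01 = R$7,237,074.10.
Operating income = contribution − fixed costs = R$7,237,074.10 − R$6,005,100 = R$1,231,974.10. Interest = R$408,681.00.
DOL = R$7,237,074.10 ÷ R$1,231,974.10 = 5.8744; DFL = R$1,231,974.10 ÷ R$823,293.10 = 1.4964.
Combined leverage = 5.8744 × 1.4964 = 8.7905.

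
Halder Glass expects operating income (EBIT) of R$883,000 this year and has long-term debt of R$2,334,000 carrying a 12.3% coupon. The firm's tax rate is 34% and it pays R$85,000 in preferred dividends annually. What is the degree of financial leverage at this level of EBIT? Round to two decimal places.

1.89

Interest = R$287,082.00.
Preferred dividends grossed up pre-tax: R$85,000 / (1 − 0.34) = R$128,787.88.
DFL = EBIT ÷ [EBIT − I − D_p/(1−t)] = R$883,000 ÷ [R$883,000 − R$287,082.00 − R$128,787.88] = R$883,000 ÷ R$467,130.12 = 1.8903.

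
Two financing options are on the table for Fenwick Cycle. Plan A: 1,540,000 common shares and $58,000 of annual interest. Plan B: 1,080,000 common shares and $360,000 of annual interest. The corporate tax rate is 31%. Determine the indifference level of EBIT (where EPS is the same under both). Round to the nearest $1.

Set EPS_A = EPS_B: (EBIT − $58,000)(1 − 0.31) ÷ 1,540,000 = (EBIT − $360,000)(1 − 0.31) ÷ 1,080,000.
The (1 − t) factor cancels: (EBIT − 58,000) × 1,080,000 = (EBIT − 360,000) × 1,540,000.
Solving, EBIT = (360,000·1,540,000 − 58,000·1,080,000) / (1,540,000 − 1,080,000) = 491,760,000,000 / 460,000 = 1,069,043.48.

$1,069,043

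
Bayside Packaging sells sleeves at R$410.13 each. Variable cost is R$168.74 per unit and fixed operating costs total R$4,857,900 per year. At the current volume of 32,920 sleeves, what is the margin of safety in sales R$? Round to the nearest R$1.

R$5,247,739

Contribution margin per unit = R$410.13 − R$168.74 = R$241.39. Break-even units = R$4,857,900 ÷ R$241.39 = 20,124.69; break-even revenue = 20,124.69 × R$410.13 = R$8,253,740.95.
Current sales = 32,920 × R$410.13 = R$13,501,479.60.
Margin of safety = R$13,501,479.60 − R$8,253,740.95 = R$5,247,739.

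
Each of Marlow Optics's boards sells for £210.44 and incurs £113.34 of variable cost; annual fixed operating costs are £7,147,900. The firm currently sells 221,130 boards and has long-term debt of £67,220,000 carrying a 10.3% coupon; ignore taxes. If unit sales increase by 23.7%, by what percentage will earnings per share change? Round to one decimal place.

+68.8%

Contribution at this volume is 221,130 × £97.10 = £21,471,723.00.
Operating income = contribution − fixed costs = £21,471,723.00 − £7,147,900 = £14,323,823.00.
After interest of £6,923,660.00, pre-tax earnings = £7,400,163.00.
DCL = total CM / (EBIT − I) = £21,471,723.00 / £7,400,163.00 = 2.9015.
%ΔEPS = DCL × %ΔSales = 2.9015 × +23.7% = +68.8%.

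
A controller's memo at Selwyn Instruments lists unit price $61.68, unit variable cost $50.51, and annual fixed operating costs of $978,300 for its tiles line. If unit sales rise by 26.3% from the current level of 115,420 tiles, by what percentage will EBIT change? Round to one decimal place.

At 115,420 units, contribution = 115,420 × $11.17 = $1,289,241.40.
EBIT = $1,289,241.40 − $978,300 = $310,941.40.
So DOL = total CM / EBIT = $1,289,241.40 / $310,941.40 = 4.1463.
%ΔEBIT = DOL × %ΔSales = 4.1463 × +26.3% = +109.0%.

+109.0%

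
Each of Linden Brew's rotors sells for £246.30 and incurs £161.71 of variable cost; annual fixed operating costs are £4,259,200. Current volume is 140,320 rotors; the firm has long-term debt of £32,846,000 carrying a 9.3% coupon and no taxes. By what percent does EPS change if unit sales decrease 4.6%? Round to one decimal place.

Contribution at this volume is 140,320 × £84.59 = £11,869,668.80.
Operating income = contribution − fixed costs = £11,869,668.80 − £4,259,200 = £7,610,468.80.
After interest of £3,054,678.00, pre-tax earnings = £4,555,790.80.
DCL = total CM / (EBIT − I) = £11,869,668.80 / £4,555,790.80 = 2.6054.
%ΔEPS = DCL × %ΔSales = 2.6054 × -4.6% = -12.0%.

-12.0%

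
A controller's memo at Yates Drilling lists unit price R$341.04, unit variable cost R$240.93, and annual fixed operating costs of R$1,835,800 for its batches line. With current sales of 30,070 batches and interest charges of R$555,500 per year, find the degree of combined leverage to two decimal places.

4.86

At 30,070 units, contribution = 30,070 × R$100.11 = R$3,010,307.70.
Subtracting fixed costs: EBIT = R$3,010,307.70 − R$1,835,800 = R$1,174,507.70. Interest = R$555,500.00.
DOL = R$3,010,307.70 ÷ R$1,174,507.70 = 2.5630; DFL = R$1,174,507.70 ÷ R$619,007.70 = 1.8974.
Combined leverage = 2.5630 × 1.8974 = 4.8630.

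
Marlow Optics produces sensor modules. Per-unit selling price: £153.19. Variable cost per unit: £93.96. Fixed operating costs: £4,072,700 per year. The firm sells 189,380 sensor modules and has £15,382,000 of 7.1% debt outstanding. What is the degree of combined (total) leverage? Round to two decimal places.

1.85

Contribution at this volume is 189,380 × £59.23 = £11,216,977.40.
Operating income = contribution − fixed costs = £11,216,977.40 − £4,072,700 = £7,144,277.40. Interest = £1,092,122.00, so EBIT − I = £6,052,155.40.
Degree of total leverage = total CM / (EBIT − interest) = £11,216,977.40 / £6,052,155.40 = 1.8534.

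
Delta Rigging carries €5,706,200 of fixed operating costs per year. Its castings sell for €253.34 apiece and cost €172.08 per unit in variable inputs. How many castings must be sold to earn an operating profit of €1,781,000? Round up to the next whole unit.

Each unit contributes €253.34 − €172.08 = €81.26.
Units = (FC + target) / CM = (€5,706,200 + €1,781,000) / €81.26 = 92,138.81, so 92,139 castings.

92,139 castings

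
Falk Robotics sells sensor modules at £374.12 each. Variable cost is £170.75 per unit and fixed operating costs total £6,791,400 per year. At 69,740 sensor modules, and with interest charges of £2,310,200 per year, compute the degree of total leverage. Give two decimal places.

At 69,740 units, contribution = 69,740 × £203.37 = £14,183,023.80.
Operating income = contribution − fixed costs = £14,183,023.80 − £6,791,400 = £7,391,623.80. Interest = £2,310,200.00.
DOL = £14,183,023.80 ÷ £7,391,623.80 = 1.9188; DFL = £7,391,623.80 ÷ £5,081,423.80 = 1.4546.
Combined leverage = 1.9188 × 1.4546 = 2.7911.

2.79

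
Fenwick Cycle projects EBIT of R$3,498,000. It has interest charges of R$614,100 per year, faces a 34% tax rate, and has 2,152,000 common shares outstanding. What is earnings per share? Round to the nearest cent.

Interest = R$614,100.00, so EBT = R$3,498,000 − R$614,100.00 = R$2,883,900.00.
After tax at 34%: net income = R$2,883,900.00 × 0.66 = R$1,903,374.00.
EPS = R$1,903,374.00 ÷ 2,152,000 = R$0.88.

R$0.88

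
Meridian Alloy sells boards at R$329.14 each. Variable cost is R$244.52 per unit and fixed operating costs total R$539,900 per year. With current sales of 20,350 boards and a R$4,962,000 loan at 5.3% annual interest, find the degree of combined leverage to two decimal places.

Total contribution margin = 20,350 × R$84.62 = R$1,722,017.00.
EBIT = R$1,722,017.00 − R$539,900 = R$1,182,117.00. Interest = R$262,986.00.
DOL = R$1,722,017.00 ÷ R$1,182,117.00 = 1.4567; DFL = R$1,182,117.00 ÷ R$919,131.00 = 1.2861.
Combined leverage = 1.4567 × 1.2861 = 1.8735.

1.87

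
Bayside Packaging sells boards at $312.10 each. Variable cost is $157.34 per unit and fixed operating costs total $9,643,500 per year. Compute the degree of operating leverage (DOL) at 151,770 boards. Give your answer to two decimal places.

1.70

Contribution at this volume is 151,770 × $154.76 = $23,487,925.20.
Subtracting fixed costs: EBIT = $23,487,925.20 − $9,643,500 = $13,844,425.20.
DOL = contribution ÷ EBIT = $23,487,925.20 ÷ $13,844,425.20 = 1.6966.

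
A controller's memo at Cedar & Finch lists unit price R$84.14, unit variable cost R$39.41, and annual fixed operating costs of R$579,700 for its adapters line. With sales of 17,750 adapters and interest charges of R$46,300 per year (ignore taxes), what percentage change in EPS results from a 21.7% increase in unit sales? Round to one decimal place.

Contribution at this volume is 17,750 × R$44.73 = R$793,957.50.
Subtracting fixed costs: EBIT = R$793,957.50 − R$579,700 = R$214,257.50.
Interest = R$46,300.00, so EBIT − I = R$167,957.50.
DCL = total CM / (EBIT − I) = R$793,957.50 / R$167,957.50 = 4.7271.
%ΔEPS = DCL × %ΔSales = 4.7271 × +21.7% = +102.6%.

+102.6%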